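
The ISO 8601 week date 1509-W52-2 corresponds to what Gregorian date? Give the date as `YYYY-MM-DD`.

1509-12-28

ISO week 1 of 1509 is the week containing the first Thursday of 1509.
Week 52, day 2 (Tuesday) lands on 1509-12-28.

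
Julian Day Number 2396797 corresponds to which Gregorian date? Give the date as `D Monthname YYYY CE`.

8 February 1850 CE

Counting from JDN 2299161 = 15 Oct 1582 gives an offset of 97636 days.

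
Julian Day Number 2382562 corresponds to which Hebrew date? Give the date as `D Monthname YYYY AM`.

24 Shevat 5571 AM

The Gregorian equivalent of JDN 2382562 is 18 February 1811.
In the Hebrew calendar that day is 24 Shevat 5571 AM.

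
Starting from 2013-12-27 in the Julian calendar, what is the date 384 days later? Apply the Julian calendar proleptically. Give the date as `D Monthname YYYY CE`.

The starting date is JDN 2456667; 2456667 + 384 = 2457051.
JDN 2457051 corresponds to 15 January 2015 CE.

15 January 2015 CE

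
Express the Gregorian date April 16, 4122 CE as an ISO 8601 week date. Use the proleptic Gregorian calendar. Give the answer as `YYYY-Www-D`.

The weekday is Thursday (ISO weekday 4).
That Thursday belongs to ISO week 16 of ISO year 4122.

4122-W16-4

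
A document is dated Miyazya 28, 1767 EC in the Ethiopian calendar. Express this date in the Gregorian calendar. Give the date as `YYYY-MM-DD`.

Julian Day Number of the source date = 2369489.
Converting JDN 2369489 to the Gregorian calendar gives 4 May 1775 CE.

1775-05-04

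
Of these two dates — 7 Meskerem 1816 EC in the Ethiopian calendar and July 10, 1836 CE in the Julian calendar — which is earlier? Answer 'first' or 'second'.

Converting both to JDN: 2387156 vs 2391848; the smaller is the first.

first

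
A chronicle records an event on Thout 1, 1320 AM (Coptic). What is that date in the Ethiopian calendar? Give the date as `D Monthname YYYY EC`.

1 Meskerem 1596 EC

Julian Day Number of the source date = 2306795.
Converting JDN 2306795 to the Ethiopian calendar gives 1 Meskerem 1596 EC.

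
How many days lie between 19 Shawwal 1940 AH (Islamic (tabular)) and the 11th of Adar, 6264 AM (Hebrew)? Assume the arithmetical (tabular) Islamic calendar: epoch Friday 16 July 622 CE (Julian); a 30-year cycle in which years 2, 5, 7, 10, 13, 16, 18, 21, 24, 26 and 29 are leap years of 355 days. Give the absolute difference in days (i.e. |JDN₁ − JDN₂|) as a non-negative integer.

JDN of the first date = 2635841.
JDN of the second date = 2635685.
|2635685 − 2635841| = 156.

156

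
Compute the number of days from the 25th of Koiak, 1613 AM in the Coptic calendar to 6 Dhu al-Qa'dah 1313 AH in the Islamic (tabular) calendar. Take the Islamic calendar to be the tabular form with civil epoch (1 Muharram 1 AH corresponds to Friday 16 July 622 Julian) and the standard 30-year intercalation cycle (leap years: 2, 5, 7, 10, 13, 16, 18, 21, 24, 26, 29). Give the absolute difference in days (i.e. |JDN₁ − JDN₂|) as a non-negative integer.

258

JDN of the first date = 2413927.
JDN of the second date = 2413669.
|2413669 − 2413927| = 258.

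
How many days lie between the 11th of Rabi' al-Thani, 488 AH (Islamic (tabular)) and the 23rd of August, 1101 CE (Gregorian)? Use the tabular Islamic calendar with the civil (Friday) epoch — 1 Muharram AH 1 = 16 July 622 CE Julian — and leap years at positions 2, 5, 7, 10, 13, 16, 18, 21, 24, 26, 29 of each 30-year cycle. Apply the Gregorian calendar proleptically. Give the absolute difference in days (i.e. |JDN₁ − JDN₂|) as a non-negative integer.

First date → JDN 2121116; second date → JDN 2123426.
The interval is |2121116 − 2123426| = 2310 days.

2310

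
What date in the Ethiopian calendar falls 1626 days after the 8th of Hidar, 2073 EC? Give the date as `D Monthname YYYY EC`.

23 Miyazya 2077 EC

JDN of the 8th of Hidar, 2073 EC = 2481086.
2481086 + 1626 = 2482712.
JDN 2482712 in the Ethiopian calendar is 23 Miyazya 2077 EC.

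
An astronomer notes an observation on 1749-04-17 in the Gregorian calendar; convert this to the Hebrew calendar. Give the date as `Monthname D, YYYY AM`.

Both dates share Julian Day Number 2359976; in the Hebrew calendar that is 29 Nisan 5509 AM.

Nisan 29, 5509 AM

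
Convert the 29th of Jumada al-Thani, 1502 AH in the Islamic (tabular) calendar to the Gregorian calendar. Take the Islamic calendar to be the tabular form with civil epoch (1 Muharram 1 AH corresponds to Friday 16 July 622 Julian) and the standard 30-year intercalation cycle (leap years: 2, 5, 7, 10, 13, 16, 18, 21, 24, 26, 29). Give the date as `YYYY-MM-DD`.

Julian Day Number of the source date = 2480520.
Converting JDN 2480520 to the Gregorian calendar gives 1 May 2079 CE.

2079-05-01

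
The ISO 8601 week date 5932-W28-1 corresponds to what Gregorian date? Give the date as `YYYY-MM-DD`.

ISO week 1 of 5932 is the week containing the first Thursday of 5932.
Week 28, day 1 (Monday) lands on 5932-07-11.

5932-07-11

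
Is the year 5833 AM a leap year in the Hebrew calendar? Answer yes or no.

Hebrew year 5833 is year 19 of its 19-year Metonic cycle; leap years are at positions 3, 6, 8, 11, 14, 17, 19, so it is a leap year (13 months).

yes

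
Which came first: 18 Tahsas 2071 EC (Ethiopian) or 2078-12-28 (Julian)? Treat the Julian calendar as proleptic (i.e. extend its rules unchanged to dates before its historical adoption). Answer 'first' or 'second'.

The two dates have Julian Day Numbers 2480395 and 2480409 respectively.
Since 2480395 < 2480409, the first date comes first.

first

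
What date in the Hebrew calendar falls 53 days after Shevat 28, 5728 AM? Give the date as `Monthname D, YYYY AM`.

JDN of Shevat 28, 5728 AM = 2439914.
2439914 + 53 = 2439967.
JDN 2439967 in the Hebrew calendar is Nisan 22, 5728 AM.

Nisan 22, 5728 AM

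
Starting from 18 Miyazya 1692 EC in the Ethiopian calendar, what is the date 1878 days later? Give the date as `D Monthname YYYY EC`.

JDN of 18 Miyazya 1692 EC = 2342086.
2342086 + 1878 = 2343964.
JDN 2343964 in the Ethiopian calendar is 10 Sene 1697 EC.

10 Sene 1697 EC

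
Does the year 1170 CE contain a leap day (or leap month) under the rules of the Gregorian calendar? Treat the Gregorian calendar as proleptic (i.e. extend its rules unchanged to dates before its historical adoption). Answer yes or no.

1170 is not divisible by 4, so it is a common year.

no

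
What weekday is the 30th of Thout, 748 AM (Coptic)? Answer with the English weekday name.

In the proleptic Gregorian calendar this is 4 October 1031 (JDN 2097901).
2097901 ≡ 1 (mod 7); counting from Monday = 0 gives Tuesday.

Tuesday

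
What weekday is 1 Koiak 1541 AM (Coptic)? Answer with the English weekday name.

Thursday

This is JDN 2387605 (9 December 1824 Gregorian).
2387605 ≡ 3 (mod 7); counting from Monday = 0 gives Thursday.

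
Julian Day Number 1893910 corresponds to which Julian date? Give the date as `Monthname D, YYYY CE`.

March 30, 473 CE

JDN 1893910 is 31 March 473 in the proleptic Gregorian calendar.
In the Julian calendar that day is March 30, 473 CE.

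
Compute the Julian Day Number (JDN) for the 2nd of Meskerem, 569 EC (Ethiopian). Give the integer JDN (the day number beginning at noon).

1931684

Equivalently 1 September 576 (proleptic Gregorian).
JDN 2400001 is 17 November 1858 CE (Gregorian), MJD 0; the target day is −468317 days from there, so JDN = 1931684.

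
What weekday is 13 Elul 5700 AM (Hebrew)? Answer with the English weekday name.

Monday

In the Gregorian calendar this is 16 September 1940 (JDN 2429889).
Since JDN mod 7 = 0 (0 = Monday), the day is Monday.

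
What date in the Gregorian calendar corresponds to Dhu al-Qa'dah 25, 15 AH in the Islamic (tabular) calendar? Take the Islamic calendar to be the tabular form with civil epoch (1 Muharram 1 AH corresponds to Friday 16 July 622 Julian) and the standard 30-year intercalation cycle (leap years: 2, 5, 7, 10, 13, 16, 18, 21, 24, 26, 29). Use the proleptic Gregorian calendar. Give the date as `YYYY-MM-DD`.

0637-01-01

Both dates share Julian Day Number 1953720; in the Gregorian calendar that is 1 January 637 CE.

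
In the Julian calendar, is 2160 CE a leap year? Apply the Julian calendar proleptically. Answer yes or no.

yes

2160 mod 4 = 0, so it is a leap year in the Julian calendar.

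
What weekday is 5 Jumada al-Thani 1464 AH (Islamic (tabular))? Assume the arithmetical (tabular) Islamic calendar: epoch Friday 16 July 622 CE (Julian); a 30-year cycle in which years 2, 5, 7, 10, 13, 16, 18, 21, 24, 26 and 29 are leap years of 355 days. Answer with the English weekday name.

In the Gregorian calendar this is 25 May 2042 (JDN 2467030).
2467030 ≡ 6 (mod 7); counting from Monday = 0 gives Sunday.

Sunday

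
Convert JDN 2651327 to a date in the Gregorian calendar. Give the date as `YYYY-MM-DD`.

2546-12-26

Counting from JDN 2299161 = 15 Oct 1582 gives an offset of 352166 days.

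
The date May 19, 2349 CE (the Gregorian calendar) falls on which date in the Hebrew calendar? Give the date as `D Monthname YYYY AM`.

29 Iyar 6109 AM

Both dates share Julian Day Number 2579153; in the Hebrew calendar that is 29 Iyar 6109 AM.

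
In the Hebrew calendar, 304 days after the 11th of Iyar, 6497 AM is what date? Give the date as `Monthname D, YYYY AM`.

Adar I 21, 6498 AM

JDN of the 11th of Iyar, 6497 AM = 2720852.
2720852 + 304 = 2721156.
JDN 2721156 in the Hebrew calendar is Adar I 21, 6498 AM.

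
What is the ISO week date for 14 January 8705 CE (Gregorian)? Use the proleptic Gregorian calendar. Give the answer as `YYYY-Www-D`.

The weekday is Saturday (ISO weekday 6).
That Saturday belongs to ISO week 2 of ISO year 8705.

8705-W02-6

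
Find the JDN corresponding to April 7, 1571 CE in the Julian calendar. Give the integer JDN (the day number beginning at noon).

2294962

In the proleptic Gregorian calendar the same day is 17 April 1571.
JDN 2451545 is 1 January 2000 CE (Gregorian); the target day is −156583 days from there, so JDN = 2294962.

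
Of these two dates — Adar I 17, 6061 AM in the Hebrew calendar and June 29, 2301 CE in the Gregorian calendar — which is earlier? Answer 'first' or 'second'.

First date → JDN 2561540; second date → JDN 2561662.
JDN 2561540 < JDN 2561662, so the first date is earlier.

first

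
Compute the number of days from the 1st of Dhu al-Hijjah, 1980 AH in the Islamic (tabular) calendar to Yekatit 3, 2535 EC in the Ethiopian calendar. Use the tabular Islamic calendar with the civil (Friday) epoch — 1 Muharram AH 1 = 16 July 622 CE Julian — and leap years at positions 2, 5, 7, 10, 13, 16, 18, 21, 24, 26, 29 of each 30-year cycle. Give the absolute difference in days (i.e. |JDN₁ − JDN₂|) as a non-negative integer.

First date → JDN 2650057; second date → JDN 2649916.
The interval is |2650057 − 2649916| = 141 days.

141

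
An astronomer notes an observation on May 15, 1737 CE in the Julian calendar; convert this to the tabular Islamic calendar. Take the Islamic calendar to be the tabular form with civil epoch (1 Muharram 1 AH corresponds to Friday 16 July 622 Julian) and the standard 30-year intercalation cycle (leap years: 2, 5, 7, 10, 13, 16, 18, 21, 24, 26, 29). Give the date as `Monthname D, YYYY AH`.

The source date corresponds to 26 May 1737 in the Gregorian calendar (JDN 2355632).
That day falls on 26 Muharram 1150 AH in the tabular Islamic calendar.

Muharram 26, 1150 AH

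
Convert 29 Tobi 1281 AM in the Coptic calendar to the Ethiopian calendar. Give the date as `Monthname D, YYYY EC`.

Tir 29, 1557 EC

The source date corresponds to 3 February 1565 in the proleptic Gregorian calendar (JDN 2292698).
That day falls on 29 Tir 1557 EC in the Ethiopian calendar.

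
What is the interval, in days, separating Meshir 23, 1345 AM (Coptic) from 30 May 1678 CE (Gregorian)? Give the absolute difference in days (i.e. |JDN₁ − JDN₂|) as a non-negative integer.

JDN of the first date = 2316098.
JDN of the second date = 2334087.
|2334087 − 2316098| = 17989.

17989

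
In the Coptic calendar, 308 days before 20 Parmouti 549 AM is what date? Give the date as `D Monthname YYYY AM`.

17 Paoni 548 AM

JDN of 20 Parmouti 549 AM = 2025416.
2025416 − 308 = 2025108.
JDN 2025108 in the Coptic calendar is 17 Paoni 548 AM.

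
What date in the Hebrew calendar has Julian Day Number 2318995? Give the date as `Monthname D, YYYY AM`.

JDN 2318995 is 2 February 1637 in the Gregorian calendar.
In the Hebrew calendar that day is Shevat 8, 5397 AM.

Shevat 8, 5397 AM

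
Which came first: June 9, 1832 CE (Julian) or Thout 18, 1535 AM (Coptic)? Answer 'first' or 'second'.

second

Converting both to JDN: 2390356 vs 2385340; the smaller is the second.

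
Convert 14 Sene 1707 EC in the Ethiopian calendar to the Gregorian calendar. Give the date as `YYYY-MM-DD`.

1715-06-19

Julian Day Number of the source date = 2347620.
Converting JDN 2347620 to the Gregorian calendar gives 19 June 1715 CE.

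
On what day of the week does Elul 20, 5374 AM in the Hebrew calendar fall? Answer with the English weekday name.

Monday

In the Gregorian calendar this is 25 August 1614 (JDN 2310798).
2310798 ≡ 0 (mod 7); counting from Monday = 0 gives Monday.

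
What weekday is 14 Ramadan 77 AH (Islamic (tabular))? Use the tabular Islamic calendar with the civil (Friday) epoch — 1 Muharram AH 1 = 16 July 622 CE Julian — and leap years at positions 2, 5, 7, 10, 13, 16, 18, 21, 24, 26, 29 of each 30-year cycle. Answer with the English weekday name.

Friday

This is JDN 1975621 (18 December 696 Gregorian).
1975621 ≡ 4 (mod 7); counting from Monday = 0 gives Friday.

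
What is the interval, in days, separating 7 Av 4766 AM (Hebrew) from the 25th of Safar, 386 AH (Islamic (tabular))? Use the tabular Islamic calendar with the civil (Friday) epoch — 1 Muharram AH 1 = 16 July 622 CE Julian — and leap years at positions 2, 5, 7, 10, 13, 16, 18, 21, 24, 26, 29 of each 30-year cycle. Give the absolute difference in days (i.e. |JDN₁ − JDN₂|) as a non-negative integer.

3760

First date → JDN 2088685; second date → JDN 2084925.
The interval is |2088685 − 2084925| = 3760 days.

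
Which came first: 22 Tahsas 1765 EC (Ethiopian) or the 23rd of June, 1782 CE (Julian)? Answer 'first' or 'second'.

Converting both to JDN: 2368633 vs 2372107; the smaller is the first.

first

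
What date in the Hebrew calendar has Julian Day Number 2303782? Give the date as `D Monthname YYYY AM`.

The Gregorian equivalent of JDN 2303782 is 10 June 1595.
In the Hebrew calendar that day is 3 Tammuz 5355 AM.

3 Tammuz 5355 AM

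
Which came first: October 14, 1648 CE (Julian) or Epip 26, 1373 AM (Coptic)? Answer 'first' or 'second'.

First date → JDN 2323277; second date → JDN 2326478.
JDN 2323277 < JDN 2326478, so the first date is earlier.

first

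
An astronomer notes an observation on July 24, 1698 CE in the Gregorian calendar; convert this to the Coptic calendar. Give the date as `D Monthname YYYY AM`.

20 Epip 1414 AM

Both dates share Julian Day Number 2341447; in the Coptic calendar that is 20 Epip 1414 AM.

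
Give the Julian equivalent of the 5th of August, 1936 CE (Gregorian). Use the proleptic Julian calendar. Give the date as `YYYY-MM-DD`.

1936-07-23

The Julian–Gregorian offset here is 13 days (Julian trailing).
5 August 1936 Gregorian − 13 days → 23 July 1936 Julian.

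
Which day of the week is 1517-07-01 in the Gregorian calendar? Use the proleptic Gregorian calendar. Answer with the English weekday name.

Sunday

2275314 ≡ 6 (mod 7); counting from Monday = 0 gives Sunday.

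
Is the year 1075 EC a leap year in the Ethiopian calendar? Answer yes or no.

1075 mod 4 = 3; in the Ethiopian calendar a year is leap when year mod 4 = 3, so it is a leap year.

yes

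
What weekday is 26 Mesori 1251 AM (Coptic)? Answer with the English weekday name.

This is JDN 2281947 (29 August 1535 Gregorian).
Since JDN mod 7 = 3 (0 = Monday), the day is Thursday.

Thursday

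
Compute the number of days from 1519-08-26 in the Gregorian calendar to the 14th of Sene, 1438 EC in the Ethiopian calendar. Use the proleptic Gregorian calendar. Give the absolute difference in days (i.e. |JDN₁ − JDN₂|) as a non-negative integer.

First date → JDN 2276100; second date → JDN 2249368.
The interval is |2276100 − 2249368| = 26732 days.

26732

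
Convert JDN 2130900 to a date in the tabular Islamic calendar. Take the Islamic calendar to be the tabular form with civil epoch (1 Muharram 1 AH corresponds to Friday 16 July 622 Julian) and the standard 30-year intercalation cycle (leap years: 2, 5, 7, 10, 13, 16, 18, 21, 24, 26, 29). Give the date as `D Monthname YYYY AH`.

22 Dhu al-Qa'dah 515 AH

The proleptic Gregorian equivalent of JDN 2130900 is 8 February 1122.
In the tabular Islamic calendar that day is 22 Dhu al-Qa'dah 515 AH.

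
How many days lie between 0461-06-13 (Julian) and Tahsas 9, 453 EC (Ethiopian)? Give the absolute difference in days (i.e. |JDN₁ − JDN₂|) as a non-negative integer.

First date → JDN 1889602; second date → JDN 1889412.
The interval is |1889602 − 1889412| = 190 days.

190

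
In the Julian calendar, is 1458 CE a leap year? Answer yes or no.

no

1458 mod 4 = 2, so it is a common year in the Julian calendar.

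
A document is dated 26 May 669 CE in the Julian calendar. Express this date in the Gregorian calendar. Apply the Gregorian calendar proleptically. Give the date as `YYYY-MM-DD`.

At this point the Julian calendar is 3 days behind the Gregorian.
26 May 669 Julian + 3 days → 29 May 669 Gregorian.

0669-05-29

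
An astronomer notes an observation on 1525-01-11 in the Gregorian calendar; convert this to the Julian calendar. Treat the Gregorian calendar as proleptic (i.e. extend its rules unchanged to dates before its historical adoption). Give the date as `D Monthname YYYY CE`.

1 January 1525 CE

The Julian–Gregorian offset here is 10 days (Julian trailing).
11 January 1525 Gregorian − 10 days → 1 January 1525 Julian.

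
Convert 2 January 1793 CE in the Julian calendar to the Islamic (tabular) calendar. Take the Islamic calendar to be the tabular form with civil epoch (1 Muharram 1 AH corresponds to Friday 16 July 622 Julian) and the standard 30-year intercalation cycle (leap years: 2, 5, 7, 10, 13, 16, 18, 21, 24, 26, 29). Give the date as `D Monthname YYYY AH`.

The source date corresponds to 13 January 1793 in the Gregorian calendar (JDN 2375953).
That day falls on 30 Jumada al-Awwal 1207 AH in the tabular Islamic calendar.

30 Jumada al-Awwal 1207 AH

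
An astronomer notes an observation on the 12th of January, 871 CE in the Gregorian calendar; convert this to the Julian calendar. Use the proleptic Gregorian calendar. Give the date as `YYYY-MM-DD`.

For dates in this range the Gregorian date is 4 days ahead of the Julian.
12 January 871 Gregorian − 4 days → 8 January 871 Julian.

0871-01-08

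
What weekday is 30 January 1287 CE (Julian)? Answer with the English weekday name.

This is JDN 2191164 (6 February 1287 Gregorian).
2191164 ≡ 3 (mod 7); counting from Monday = 0 gives Thursday.

Thursday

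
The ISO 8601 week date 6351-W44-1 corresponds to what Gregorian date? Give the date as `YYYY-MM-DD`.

ISO week 1 of 6351 is the week containing the first Thursday of 6351.
Week 44, day 1 (Monday) lands on 6351-10-29.

6351-10-29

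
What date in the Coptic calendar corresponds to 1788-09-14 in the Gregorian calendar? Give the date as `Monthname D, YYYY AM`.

Thout 6, 1505 AM

Both dates share Julian Day Number 2374371; in the Coptic calendar that is 6 Thout 1505 AM.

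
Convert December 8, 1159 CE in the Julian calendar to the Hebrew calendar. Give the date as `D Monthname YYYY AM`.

26 Kislev 4920 AM

Julian Day Number of the source date = 2144724.
Converting JDN 2144724 to the Hebrew calendar gives 26 Kislev 4920 AM.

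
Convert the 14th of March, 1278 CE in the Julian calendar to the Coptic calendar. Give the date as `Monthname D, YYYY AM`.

The source date corresponds to 21 March 1278 in the proleptic Gregorian calendar (JDN 2187920).
That day falls on 18 Paremhat 994 AM in the Coptic calendar.

Paremhat 18, 994 AM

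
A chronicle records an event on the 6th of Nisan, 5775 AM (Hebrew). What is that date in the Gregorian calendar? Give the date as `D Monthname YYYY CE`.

Julian Day Number of the source date = 2457108.
Converting JDN 2457108 to the Gregorian calendar gives 26 March 2015 CE.

26 March 2015 CE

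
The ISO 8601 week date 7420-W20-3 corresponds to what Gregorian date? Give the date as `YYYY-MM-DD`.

ISO week 1 of 7420 is the week containing the first Thursday of 7420.
Week 20, day 3 (Wednesday) lands on 7420-05-17.

7420-05-17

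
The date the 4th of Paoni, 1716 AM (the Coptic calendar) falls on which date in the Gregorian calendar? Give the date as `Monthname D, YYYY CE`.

June 11, 2000 CE

Both dates share Julian Day Number 2451707; in the Gregorian calendar that is 11 June 2000 CE.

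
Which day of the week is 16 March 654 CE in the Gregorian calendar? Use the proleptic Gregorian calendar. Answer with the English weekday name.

Thursday

1960003 ≡ 3 (mod 7); counting from Monday = 0 gives Thursday.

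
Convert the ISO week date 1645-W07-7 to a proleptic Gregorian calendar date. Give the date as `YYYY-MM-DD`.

1645-02-19

ISO week 1 of 1645 is the week containing the first Thursday of 1645.
Week 7, day 7 (Sunday) lands on 1645-02-19.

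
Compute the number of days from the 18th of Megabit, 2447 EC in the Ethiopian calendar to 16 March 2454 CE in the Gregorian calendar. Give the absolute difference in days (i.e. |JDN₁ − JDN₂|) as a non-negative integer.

First date → JDN 2617819; second date → JDN 2617440.
The interval is |2617819 − 2617440| = 379 days.

379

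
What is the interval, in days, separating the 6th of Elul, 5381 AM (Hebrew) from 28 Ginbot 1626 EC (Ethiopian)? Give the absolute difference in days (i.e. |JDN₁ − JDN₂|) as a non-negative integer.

4666

JDN of the first date = 2313353.
JDN of the second date = 2318019.
|2318019 − 2313353| = 4666.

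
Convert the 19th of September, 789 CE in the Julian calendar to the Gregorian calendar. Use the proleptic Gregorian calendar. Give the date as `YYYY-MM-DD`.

0789-09-23

At this point the Julian calendar is 4 days behind the Gregorian.
19 September 789 Julian + 4 days → 23 September 789 Gregorian.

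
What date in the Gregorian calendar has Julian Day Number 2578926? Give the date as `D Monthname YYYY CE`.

4 October 2348 CE

Counting from JDN 2299161 = 15 Oct 1582 gives an offset of 279765 days.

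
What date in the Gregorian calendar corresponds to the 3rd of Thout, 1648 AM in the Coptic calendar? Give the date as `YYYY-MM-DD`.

Julian Day Number of the source date = 2426599.
Converting JDN 2426599 to the Gregorian calendar gives 14 September 1931 CE.

1931-09-14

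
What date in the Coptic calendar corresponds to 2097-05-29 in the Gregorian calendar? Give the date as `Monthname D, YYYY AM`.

Pashons 21, 1813 AM

Julian Day Number of the source date = 2487123.
Converting JDN 2487123 to the Coptic calendar gives 21 Pashons 1813 AM.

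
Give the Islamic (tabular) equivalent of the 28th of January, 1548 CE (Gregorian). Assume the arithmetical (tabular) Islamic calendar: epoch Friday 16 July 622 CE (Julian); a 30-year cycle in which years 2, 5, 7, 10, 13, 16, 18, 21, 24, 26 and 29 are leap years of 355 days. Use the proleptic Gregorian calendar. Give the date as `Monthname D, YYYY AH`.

Julian Day Number of the source date = 2286482.
Converting JDN 2286482 to the tabular Islamic calendar gives 7 Dhu al-Hijjah 954 AH.

Dhu al-Hijjah 7, 954 AH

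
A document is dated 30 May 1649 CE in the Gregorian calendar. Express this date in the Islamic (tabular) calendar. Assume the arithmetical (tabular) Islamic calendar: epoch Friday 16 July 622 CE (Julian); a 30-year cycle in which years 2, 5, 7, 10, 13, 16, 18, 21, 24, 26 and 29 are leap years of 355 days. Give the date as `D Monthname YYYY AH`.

Julian Day Number of the source date = 2323495.
Converting JDN 2323495 to the tabular Islamic calendar gives 18 Jumada al-Awwal 1059 AH.

18 Jumada al-Awwal 1059 AH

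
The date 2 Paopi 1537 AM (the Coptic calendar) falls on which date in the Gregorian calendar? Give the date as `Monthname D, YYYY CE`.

October 11, 1820 CE

Both dates share Julian Day Number 2386085; in the Gregorian calendar that is 11 October 1820 CE.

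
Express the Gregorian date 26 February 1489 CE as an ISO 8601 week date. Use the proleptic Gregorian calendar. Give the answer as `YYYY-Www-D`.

1489-W09-2

The weekday is Tuesday (ISO weekday 2).
That Tuesday belongs to ISO week 9 of ISO year 1489.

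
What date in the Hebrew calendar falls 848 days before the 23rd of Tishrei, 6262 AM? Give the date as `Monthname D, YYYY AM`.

Sivan 3, 6259 AM

JDN of the 23rd of Tishrei, 6262 AM = 2634811.
2634811 − 848 = 2633963.
JDN 2633963 in the Hebrew calendar is Sivan 3, 6259 AM.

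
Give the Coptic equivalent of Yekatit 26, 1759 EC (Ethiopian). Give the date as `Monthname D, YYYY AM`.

Julian Day Number of the source date = 2366505.
Converting JDN 2366505 to the Coptic calendar gives 26 Meshir 1483 AM.

Meshir 26, 1483 AM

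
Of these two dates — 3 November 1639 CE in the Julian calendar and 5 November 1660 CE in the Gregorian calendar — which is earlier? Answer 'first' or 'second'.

first

The two dates have Julian Day Numbers 2320009 and 2327672 respectively.
Since 2320009 < 2327672, the first date comes first.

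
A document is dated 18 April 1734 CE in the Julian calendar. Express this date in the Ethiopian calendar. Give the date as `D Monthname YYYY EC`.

Both dates share Julian Day Number 2354509; in the Ethiopian calendar that is 23 Miyazya 1726 EC.

23 Miyazya 1726 EC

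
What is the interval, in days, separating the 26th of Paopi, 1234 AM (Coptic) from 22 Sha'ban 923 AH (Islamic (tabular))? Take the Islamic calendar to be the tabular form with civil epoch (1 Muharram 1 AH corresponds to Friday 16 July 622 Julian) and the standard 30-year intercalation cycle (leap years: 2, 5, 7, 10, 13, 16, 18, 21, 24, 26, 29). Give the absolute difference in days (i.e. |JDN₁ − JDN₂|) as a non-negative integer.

JDN of the first date = 2275438.
JDN of the second date = 2275394.
|2275394 − 2275438| = 44.

44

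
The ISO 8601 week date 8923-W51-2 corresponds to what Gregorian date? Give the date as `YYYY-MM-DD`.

8923-12-21

ISO week 1 of 8923 is the week containing the first Thursday of 8923.
Week 51, day 2 (Tuesday) lands on 8923-12-21.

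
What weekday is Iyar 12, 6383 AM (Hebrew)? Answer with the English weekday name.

Monday

Equivalently 5 May 2623 Gregorian, JDN 2679215.
Since JDN mod 7 = 0 (0 = Monday), the day is Monday.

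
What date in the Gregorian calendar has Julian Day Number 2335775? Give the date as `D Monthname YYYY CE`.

JDN 2451545 is 1 Jan 2000; 2335775 is −115770 days from there.

12 January 1683 CE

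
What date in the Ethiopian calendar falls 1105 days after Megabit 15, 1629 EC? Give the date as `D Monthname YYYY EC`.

24 Megabit 1632 EC

JDN of Megabit 15, 1629 EC = 2319042.
2319042 + 1105 = 2320147.
JDN 2320147 in the Ethiopian calendar is 24 Megabit 1632 EC.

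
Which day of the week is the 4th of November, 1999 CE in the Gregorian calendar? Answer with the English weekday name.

JDN 2451487 mod 7 = 3, and JDN 0 was a Monday, so this is a Thursday.

Thursday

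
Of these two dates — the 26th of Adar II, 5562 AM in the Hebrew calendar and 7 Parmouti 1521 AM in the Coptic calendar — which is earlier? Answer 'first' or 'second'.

Converting both to JDN: 2379315 vs 2380426; the smaller is the first.

first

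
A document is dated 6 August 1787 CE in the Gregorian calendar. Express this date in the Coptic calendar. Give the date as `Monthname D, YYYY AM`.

Mesori 2, 1503 AM

Julian Day Number of the source date = 2373966.
Converting JDN 2373966 to the Coptic calendar gives 2 Mesori 1503 AM.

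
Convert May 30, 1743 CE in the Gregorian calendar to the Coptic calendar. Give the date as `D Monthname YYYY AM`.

Julian Day Number of the source date = 2357827.
Converting JDN 2357827 to the Coptic calendar gives 24 Pashons 1459 AM.

24 Pashons 1459 AM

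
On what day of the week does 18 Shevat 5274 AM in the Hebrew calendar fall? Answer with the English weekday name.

Sunday

Equivalently 25 January 1514 Gregorian, JDN 2274061.
2274061 ≡ 6 (mod 7); counting from Monday = 0 gives Sunday.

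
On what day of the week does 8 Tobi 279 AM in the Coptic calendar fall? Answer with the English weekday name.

Equivalently 5 January 563 Gregorian, JDN 1926696.
JDN 1926696 mod 7 = 2, and JDN 0 was a Monday, so this is a Wednesday.

Wednesday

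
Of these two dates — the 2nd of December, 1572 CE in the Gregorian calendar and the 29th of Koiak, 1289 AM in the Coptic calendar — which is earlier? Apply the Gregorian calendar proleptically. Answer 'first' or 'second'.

The two dates have Julian Day Numbers 2295557 and 2295590 respectively.
Since 2295557 < 2295590, the first date comes first.

first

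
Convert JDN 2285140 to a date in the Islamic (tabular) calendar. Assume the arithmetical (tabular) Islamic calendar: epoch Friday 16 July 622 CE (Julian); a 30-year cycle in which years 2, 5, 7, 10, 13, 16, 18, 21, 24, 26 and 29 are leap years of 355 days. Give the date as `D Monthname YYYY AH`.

The proleptic Gregorian equivalent of JDN 2285140 is 26 May 1544.
In the tabular Islamic calendar that day is 23 Safar 951 AH.

23 Safar 951 AH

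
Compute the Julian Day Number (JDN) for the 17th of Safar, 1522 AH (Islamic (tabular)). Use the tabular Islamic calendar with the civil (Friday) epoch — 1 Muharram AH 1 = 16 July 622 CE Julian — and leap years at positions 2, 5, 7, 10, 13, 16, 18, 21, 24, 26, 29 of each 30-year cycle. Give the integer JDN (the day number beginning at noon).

In the Gregorian calendar the same day is 19 May 2098.
JDN 2299161 is 15 October 1582 CE (Gregorian); the target day is +188317 days from there, so JDN = 2487478.

2487478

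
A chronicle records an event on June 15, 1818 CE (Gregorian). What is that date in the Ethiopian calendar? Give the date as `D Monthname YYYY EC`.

Julian Day Number of the source date = 2385236.
Converting JDN 2385236 to the Ethiopian calendar gives 9 Sene 1810 EC.

9 Sene 1810 EC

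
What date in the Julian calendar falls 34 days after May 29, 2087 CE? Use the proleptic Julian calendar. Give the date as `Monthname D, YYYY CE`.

July 2, 2087 CE

JDN of May 29, 2087 CE = 2483483.
2483483 + 34 = 2483517.
JDN 2483517 in the Julian calendar is July 2, 2087 CE.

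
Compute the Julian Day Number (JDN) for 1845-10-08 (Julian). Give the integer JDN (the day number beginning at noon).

2395225

Equivalently 20 October 1845 (Gregorian).
JDN 2299161 is 15 October 1582 CE (Gregorian); the target day is +96064 days from there, so JDN = 2395225.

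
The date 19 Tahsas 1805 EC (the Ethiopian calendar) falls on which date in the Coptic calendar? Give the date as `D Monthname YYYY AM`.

19 Koiak 1529 AM

Both dates share Julian Day Number 2383240; in the Coptic calendar that is 19 Koiak 1529 AM.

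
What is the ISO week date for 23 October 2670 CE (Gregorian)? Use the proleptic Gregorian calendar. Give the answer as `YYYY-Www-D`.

2670-W42-7

The weekday is Sunday (ISO weekday 7).
That Sunday belongs to ISO week 42 of ISO year 2670.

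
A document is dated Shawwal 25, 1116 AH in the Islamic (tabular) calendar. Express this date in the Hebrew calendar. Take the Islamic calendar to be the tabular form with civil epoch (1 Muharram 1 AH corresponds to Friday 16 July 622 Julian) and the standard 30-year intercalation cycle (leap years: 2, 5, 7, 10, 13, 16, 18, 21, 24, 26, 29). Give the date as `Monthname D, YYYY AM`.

Shevat 26, 5465 AM

Julian Day Number of the source date = 2343849.
Converting JDN 2343849 to the Hebrew calendar gives 26 Shevat 5465 AM.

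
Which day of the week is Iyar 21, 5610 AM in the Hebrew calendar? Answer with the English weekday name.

Friday

This is JDN 2396881 (3 May 1850 Gregorian).
2396881 ≡ 4 (mod 7); counting from Monday = 0 gives Friday.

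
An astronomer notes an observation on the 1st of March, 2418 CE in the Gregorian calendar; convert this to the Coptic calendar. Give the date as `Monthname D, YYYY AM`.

Meshir 19, 2134 AM

Both dates share Julian Day Number 2604276; in the Coptic calendar that is 19 Meshir 2134 AM.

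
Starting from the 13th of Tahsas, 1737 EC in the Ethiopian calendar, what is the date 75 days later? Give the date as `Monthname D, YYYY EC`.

Yekatit 28, 1737 EC

Counting 75 days forward from JDN 2358397 reaches JDN 2358472, which is Yekatit 28, 1737 EC.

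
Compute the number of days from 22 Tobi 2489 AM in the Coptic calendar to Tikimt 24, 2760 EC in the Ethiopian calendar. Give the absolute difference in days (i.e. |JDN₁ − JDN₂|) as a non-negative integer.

JDN of the first date = 2733913.
JDN of the second date = 2731999.
|2731999 − 2733913| = 1914.

1914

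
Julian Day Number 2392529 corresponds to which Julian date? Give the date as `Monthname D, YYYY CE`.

May 22, 1838 CE

The Gregorian equivalent of JDN 2392529 is 3 June 1838.
In the Julian calendar that day is May 22, 1838 CE.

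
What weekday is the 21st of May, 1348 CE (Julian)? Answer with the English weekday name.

Wednesday

This is JDN 2213556 (29 May 1348 Gregorian).
JDN 2213556 mod 7 = 2, and JDN 0 was a Monday, so this is a Wednesday.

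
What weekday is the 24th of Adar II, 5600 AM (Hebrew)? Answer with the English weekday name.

In the Gregorian calendar this is 29 March 1840 (JDN 2393194).
JDN 2393194 mod 7 = 6, and JDN 0 was a Monday, so this is a Sunday.

Sunday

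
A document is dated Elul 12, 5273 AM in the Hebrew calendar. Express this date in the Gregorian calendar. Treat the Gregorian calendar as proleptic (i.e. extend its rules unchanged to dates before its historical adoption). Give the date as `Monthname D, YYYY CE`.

August 24, 1513 CE

Julian Day Number of the source date = 2273907.
Converting JDN 2273907 to the Gregorian calendar gives 24 August 1513 CE.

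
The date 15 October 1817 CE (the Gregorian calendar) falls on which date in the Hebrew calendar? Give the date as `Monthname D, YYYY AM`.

Cheshvan 5, 5578 AM

Both dates share Julian Day Number 2384993; in the Hebrew calendar that is 5 Cheshvan 5578 AM.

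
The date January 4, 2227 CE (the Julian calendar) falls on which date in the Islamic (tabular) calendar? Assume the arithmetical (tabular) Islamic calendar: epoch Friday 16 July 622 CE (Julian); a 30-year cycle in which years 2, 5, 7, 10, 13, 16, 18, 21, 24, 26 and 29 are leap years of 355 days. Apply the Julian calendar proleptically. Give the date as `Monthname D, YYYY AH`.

Ramadan 30, 1654 AH

Julian Day Number of the source date = 2534473.
Converting JDN 2534473 to the tabular Islamic calendar gives 30 Ramadan 1654 AH.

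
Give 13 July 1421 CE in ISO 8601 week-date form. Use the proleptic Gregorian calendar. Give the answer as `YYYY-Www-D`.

The weekday is Friday (ISO weekday 5).
That Friday belongs to ISO week 28 of ISO year 1421.

1421-W28-5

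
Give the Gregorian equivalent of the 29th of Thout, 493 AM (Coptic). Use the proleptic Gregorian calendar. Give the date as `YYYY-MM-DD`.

Both dates share Julian Day Number 2004761; in the Gregorian calendar that is 30 September 776 CE.

0776-09-30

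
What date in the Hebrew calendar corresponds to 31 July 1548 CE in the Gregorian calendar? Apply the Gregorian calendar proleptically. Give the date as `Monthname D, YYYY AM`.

Julian Day Number of the source date = 2286667.
Converting JDN 2286667 to the Hebrew calendar gives 16 Av 5308 AM.

Av 16, 5308 AM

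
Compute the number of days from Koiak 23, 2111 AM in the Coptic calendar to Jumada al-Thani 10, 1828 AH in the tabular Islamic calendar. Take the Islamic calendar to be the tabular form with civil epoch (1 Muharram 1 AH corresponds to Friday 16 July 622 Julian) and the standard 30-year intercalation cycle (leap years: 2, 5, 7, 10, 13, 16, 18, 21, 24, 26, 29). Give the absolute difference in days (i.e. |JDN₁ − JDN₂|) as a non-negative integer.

206

First date → JDN 2595819; second date → JDN 2596025.
The interval is |2595819 − 2596025| = 206 days.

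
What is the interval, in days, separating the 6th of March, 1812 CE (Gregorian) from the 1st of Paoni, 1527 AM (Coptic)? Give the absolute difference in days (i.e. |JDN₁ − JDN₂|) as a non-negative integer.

First date → JDN 2382944; second date → JDN 2382671.
The interval is |2382944 − 2382671| = 273 days.

273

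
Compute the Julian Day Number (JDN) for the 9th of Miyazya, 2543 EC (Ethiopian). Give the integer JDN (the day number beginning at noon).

In the Gregorian calendar the same day is 21 April 2551.
JDN 2400001 is 17 November 1858 CE (Gregorian), MJD 0; the target day is +252903 days from there, so JDN = 2652904.

2652904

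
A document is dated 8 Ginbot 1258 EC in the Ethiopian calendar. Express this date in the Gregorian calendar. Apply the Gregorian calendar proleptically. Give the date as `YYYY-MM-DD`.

1266-05-10

Both dates share Julian Day Number 2183587; in the Gregorian calendar that is 10 May 1266 CE.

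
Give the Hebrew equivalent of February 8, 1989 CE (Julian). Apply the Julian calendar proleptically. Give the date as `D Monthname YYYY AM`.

Julian Day Number of the source date = 2447579.
Converting JDN 2447579 to the Hebrew calendar gives 16 Adar I 5749 AM.

16 Adar I 5749 AM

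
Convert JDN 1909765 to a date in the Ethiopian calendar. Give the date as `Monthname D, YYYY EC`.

Pagume 3, 508 EC

JDN 1909765 is 28 August 516 in the proleptic Gregorian calendar.
In the Ethiopian calendar that day is Pagume 3, 508 EC.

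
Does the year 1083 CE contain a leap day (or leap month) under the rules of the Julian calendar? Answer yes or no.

1083 mod 4 = 3, so it is a common year in the Julian calendar.

no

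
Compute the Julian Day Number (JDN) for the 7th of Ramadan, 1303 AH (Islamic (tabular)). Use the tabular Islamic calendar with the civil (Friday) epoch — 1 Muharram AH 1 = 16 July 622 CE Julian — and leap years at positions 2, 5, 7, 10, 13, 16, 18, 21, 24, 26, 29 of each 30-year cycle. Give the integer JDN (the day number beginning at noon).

2410067

In the Gregorian calendar the same day is 9 June 1886.
JDN 2400001 is 17 November 1858 CE (Gregorian), MJD 0; the target day is +10066 days from there, so JDN = 2410067.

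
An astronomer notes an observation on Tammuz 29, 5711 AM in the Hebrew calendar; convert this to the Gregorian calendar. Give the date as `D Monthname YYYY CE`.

Julian Day Number of the source date = 2433861.
Converting JDN 2433861 to the Gregorian calendar gives 2 August 1951 CE.

2 August 1951 CE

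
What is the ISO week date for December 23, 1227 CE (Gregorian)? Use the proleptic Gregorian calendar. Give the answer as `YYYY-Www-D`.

1227-W51-4

The weekday is Thursday (ISO weekday 4).
That Thursday belongs to ISO week 51 of ISO year 1227.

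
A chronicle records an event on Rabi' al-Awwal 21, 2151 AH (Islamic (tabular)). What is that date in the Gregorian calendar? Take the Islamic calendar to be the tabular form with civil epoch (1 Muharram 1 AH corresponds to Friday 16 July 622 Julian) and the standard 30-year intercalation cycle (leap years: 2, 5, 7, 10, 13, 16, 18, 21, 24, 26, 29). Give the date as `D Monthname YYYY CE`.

Julian Day Number of the source date = 2710407.
Converting JDN 2710407 to the Gregorian calendar gives 28 September 2708 CE.

28 September 2708 CE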